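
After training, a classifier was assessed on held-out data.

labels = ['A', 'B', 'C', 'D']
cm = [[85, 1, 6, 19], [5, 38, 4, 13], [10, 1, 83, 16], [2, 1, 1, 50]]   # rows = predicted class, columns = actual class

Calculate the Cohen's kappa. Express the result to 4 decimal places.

0.6804

Observed agreement pₒ = trace/N = 256/335 = 0.76418
Expected agreement pₑ = Σ (rowᵢ·colᵢ)/N² = (102·111 + 41·60 + 94·110 + 98·54)/335² = 0.26210
κ = (pₒ − pₑ)/(1 − pₑ) = (0.76418 − 0.26210)/(1 − 0.26210) = 0.6804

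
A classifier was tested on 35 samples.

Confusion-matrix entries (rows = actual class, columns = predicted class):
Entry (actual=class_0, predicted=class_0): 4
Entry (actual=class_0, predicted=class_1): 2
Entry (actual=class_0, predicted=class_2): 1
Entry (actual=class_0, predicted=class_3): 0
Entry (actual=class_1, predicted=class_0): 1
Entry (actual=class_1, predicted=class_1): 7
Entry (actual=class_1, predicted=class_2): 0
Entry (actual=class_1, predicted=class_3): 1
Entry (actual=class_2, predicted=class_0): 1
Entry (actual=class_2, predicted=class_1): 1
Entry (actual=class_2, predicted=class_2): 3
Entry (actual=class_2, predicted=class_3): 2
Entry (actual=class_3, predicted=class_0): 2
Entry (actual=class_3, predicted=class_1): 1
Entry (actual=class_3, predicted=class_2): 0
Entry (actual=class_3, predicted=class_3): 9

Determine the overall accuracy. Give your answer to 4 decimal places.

Accuracy = trace / total = (4+7+3+9=23) / 35 = 23/35 = 0.6571

0.6571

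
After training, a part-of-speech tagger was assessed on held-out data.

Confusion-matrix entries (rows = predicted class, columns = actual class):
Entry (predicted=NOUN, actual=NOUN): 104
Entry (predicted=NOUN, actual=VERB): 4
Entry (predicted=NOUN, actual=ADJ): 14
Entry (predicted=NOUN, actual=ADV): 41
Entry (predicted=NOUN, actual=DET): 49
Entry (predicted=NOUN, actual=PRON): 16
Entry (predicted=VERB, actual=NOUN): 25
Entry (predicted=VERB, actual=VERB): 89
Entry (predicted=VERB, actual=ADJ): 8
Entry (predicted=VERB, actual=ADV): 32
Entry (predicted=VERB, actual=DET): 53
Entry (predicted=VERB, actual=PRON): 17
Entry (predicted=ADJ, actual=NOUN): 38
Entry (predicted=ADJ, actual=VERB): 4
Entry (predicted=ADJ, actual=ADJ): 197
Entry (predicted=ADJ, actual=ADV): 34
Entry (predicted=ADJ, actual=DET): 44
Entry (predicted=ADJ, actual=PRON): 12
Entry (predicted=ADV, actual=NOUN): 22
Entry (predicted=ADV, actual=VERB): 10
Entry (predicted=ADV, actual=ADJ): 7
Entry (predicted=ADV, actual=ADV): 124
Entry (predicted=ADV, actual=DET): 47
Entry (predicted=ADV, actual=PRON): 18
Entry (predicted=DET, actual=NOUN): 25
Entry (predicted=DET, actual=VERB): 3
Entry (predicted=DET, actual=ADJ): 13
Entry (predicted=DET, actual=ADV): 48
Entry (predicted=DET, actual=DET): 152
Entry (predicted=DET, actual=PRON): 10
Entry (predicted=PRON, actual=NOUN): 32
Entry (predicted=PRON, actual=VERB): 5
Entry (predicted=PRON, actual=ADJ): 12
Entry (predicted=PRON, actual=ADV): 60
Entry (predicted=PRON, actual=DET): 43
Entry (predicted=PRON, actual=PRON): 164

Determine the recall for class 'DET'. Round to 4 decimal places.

0.3918

Treat 'DET' as positive and all other classes as negative.
recall = TP/(TP+FN).
DET: TP=152, FN=49+53+44+47+43=236 → 152/388 = 0.39175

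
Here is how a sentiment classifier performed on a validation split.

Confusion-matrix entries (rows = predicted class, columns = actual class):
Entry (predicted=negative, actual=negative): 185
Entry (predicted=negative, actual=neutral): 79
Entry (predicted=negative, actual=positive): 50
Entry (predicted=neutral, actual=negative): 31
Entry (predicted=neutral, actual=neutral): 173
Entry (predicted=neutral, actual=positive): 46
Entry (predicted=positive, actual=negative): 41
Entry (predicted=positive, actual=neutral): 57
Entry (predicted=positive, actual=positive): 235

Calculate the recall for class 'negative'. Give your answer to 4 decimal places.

One-vs-rest for 'negative': TP = diagonal; FP = other classes predicted 'negative'; FN = 'negative' predicted as other.
recall = TP/(TP+FN).
negative: TP=185, FN=31+41=72 → 185/257 = 0.71984

0.7198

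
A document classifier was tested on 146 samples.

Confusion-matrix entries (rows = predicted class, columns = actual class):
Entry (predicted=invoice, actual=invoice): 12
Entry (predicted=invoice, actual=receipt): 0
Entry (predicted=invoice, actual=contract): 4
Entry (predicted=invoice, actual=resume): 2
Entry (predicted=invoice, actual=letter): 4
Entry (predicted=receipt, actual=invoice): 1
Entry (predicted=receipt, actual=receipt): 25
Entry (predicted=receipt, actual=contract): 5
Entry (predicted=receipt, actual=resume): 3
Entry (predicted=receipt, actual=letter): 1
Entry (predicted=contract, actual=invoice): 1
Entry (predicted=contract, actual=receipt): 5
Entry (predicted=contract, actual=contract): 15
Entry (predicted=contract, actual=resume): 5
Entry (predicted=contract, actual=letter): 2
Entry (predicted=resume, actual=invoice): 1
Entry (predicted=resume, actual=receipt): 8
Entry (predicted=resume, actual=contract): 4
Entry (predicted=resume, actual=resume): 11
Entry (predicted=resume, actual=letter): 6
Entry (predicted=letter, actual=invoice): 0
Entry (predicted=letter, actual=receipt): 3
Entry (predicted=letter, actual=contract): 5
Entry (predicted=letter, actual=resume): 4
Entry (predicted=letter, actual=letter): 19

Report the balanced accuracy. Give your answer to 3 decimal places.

Balanced accuracy = mean of per-class recall.
  invoice: recall = 12/15 = 0.8000
  receipt: recall = 25/41 = 0.6098
  contract: recall = 15/33 = 0.4545
  resume: recall = 11/25 = 0.4400
  letter: recall = 19/32 = 0.5938
Mean = (0.8000 + 0.6098 + 0.4545 + 0.4400 + 0.5938) / 5 = 0.580

0.580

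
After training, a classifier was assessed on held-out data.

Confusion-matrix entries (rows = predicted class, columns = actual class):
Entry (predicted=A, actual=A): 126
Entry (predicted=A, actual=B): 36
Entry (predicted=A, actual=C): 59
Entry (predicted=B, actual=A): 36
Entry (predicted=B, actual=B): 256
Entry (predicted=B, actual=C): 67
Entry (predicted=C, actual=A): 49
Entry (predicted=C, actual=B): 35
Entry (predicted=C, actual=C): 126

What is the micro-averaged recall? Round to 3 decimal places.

Micro-averaging pools counts across classes: ΣTP=508, ΣFP=282, ΣFN=282.
Micro-recall = TP/(TP+FN) on pooled counts = 0.643 (equals overall accuracy in single-label multiclass).

0.643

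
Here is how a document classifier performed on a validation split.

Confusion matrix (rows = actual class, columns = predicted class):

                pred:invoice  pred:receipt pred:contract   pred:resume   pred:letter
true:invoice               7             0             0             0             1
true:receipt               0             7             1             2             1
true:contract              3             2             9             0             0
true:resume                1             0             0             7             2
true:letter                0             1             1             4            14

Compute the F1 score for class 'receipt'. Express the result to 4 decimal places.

0.6667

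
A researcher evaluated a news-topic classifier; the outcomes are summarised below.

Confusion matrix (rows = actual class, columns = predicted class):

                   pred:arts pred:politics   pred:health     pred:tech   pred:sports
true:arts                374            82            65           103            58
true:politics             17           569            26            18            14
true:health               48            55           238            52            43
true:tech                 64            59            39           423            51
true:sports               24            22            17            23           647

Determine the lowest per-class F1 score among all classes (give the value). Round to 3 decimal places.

0.580

Per-class F1 score (2·TP/(2·TP+FP+FN)):
  arts: TP=374, FP=17+48+64+24=153, FN=82+65+103+58=308 → 748/1209 = 0.6187
  politics: TP=569, FP=82+55+59+22=218, FN=17+26+18+14=75 → 1138/1431 = 0.7952
  health: TP=238, FP=65+26+39+17=147, FN=48+55+52+43=198 → 476/821 = 0.5798
  tech: TP=423, FP=103+18+52+23=196, FN=64+59+39+51=213 → 846/1255 = 0.6741
  sports: TP=647, FP=58+14+43+51=166, FN=24+22+17+23=86 → 1294/1546 = 0.8370
Lowest is class 'health' with F1 score = 0.580.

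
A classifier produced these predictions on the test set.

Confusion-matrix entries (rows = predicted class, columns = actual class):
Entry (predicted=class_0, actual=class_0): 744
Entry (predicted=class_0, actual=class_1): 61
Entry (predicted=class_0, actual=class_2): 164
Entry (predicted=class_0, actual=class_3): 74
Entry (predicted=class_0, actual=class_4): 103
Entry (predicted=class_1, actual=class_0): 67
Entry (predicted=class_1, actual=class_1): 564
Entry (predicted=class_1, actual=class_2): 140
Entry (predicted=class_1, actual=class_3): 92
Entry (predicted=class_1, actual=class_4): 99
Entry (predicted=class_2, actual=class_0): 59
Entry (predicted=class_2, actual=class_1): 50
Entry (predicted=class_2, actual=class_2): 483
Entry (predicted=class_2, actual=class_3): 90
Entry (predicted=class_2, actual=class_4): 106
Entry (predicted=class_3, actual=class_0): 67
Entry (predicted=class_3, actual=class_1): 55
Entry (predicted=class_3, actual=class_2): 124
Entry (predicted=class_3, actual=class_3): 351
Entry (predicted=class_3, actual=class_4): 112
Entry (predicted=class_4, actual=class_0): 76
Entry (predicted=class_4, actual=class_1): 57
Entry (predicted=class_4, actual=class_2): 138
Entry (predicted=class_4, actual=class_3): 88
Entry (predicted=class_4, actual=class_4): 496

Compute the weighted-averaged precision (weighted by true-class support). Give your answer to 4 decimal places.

Per-class precision (TP/(TP+FP)):
  class_0: TP=744, FP=61+164+74+103=402 → 744/1146 = 0.64921
  class_1: TP=564, FP=67+140+92+99=398 → 564/962 = 0.58628
  class_2: TP=483, FP=59+50+90+106=305 → 483/788 = 0.61294
  class_3: TP=351, FP=67+55+124+112=358 → 351/709 = 0.49506
  class_4: TP=496, FP=76+57+138+88=359 → 496/855 = 0.58012
Weighted-precision = Σ (supportᵢ/N)·precisionᵢ with N=4460: (1013/4460)·0.64921 + (787/4460)·0.58628 + (1049/4460)·0.61294 + (695/4460)·0.49506 + (916/4460)·0.58012 = 0.5914

0.5914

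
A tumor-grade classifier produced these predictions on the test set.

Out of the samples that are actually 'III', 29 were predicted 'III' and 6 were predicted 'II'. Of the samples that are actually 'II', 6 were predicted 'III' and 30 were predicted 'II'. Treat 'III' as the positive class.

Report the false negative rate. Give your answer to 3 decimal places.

FNR = FN/(FN+TP) = 6/(6+29) = 0.171

0.171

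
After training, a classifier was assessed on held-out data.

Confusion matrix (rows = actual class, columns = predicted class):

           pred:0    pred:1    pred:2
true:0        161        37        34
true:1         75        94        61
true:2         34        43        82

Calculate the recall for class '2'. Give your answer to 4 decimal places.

0.5157

One-vs-rest for '2': TP = diagonal; FP = other classes predicted '2'; FN = '2' predicted as other.
recall = TP/(TP+FN).
2: TP=82, FN=34+43=77 → 82/159 = 0.51572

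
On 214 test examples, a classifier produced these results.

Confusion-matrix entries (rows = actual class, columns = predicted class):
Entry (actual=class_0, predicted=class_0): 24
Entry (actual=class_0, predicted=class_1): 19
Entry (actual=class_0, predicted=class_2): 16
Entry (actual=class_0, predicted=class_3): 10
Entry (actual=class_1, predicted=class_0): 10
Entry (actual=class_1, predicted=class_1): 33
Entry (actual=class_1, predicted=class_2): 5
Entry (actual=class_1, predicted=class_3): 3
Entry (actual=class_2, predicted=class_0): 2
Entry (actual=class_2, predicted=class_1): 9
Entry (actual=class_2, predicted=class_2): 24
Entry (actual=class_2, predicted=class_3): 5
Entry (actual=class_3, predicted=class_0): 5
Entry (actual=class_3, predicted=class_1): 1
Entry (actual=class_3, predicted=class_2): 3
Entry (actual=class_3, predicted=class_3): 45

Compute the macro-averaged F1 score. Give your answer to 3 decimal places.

0.584

Per-class F1 score (2·TP/(2·TP+FP+FN)):
  class_0: TP=24, FP=10+2+5=17, FN=19+16+10=45 → 48/110 = 0.4364
  class_1: TP=33, FP=19+9+1=29, FN=10+5+3=18 → 66/113 = 0.5841
  class_2: TP=24, FP=16+5+3=24, FN=2+9+5=16 → 48/88 = 0.5455
  class_3: TP=45, FP=10+3+5=18, FN=5+1+3=9 → 90/117 = 0.7692
Macro-F1 score = mean = (0.4364 + 0.5841 + 0.5455 + 0.7692) / 4 = 0.584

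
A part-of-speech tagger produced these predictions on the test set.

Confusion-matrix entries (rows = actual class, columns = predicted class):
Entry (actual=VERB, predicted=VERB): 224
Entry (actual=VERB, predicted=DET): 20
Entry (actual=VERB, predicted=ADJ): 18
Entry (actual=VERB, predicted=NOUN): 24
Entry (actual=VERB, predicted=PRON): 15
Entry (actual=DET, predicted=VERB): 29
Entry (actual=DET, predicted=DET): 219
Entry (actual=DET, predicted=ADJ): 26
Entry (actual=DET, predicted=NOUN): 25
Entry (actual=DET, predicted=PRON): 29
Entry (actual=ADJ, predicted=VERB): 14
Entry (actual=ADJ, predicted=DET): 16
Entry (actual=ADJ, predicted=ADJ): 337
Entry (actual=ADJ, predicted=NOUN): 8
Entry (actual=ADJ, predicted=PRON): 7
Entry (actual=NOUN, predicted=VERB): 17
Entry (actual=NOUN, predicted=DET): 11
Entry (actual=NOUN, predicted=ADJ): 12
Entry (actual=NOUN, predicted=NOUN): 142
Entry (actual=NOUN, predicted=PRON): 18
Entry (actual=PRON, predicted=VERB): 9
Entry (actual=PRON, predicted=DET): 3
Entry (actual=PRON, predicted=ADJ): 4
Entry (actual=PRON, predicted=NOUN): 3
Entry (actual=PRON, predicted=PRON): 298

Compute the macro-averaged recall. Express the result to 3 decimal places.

Per-class recall (TP/(TP+FN)):
  VERB: TP=224, FN=20+18+24+15=77 → 224/301 = 0.7442
  DET: TP=219, FN=29+26+25+29=109 → 219/328 = 0.6677
  ADJ: TP=337, FN=14+16+8+7=45 → 337/382 = 0.8822
  NOUN: TP=142, FN=17+11+12+18=58 → 142/200 = 0.7100
  PRON: TP=298, FN=9+3+4+3=19 → 298/317 = 0.9401
Macro-recall = mean = (0.7442 + 0.6677 + 0.8822 + 0.7100 + 0.9401) / 5 = 0.789

0.789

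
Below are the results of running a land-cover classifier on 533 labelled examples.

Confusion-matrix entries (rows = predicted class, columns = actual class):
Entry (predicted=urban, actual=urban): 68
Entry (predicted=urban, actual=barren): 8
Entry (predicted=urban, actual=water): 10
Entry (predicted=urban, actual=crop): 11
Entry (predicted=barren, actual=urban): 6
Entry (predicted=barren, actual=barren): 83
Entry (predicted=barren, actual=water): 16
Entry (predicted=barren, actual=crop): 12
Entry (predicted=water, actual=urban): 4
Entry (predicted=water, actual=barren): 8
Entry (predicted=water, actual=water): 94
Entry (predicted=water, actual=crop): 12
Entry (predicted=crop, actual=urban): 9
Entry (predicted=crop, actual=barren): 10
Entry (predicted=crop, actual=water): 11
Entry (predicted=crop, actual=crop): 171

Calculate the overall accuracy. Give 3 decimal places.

0.780

Accuracy = trace / total = (68+83+94+171=416) / 533 = 416/533 = 0.780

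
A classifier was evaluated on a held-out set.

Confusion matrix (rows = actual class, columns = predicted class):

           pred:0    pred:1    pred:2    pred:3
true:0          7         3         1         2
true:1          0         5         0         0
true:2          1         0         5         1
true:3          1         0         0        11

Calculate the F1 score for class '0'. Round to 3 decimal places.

0.636

Treat '0' as positive and all other classes as negative.
F1 score = 2·TP/(2·TP+FP+FN).
0: TP=7, FP=0+1+1=2, FN=3+1+2=6 → 14/22 = 0.6364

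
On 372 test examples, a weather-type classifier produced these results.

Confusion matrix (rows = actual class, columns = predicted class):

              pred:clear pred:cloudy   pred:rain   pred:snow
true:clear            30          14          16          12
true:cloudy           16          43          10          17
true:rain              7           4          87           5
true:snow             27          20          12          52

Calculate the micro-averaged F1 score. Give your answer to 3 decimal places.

0.570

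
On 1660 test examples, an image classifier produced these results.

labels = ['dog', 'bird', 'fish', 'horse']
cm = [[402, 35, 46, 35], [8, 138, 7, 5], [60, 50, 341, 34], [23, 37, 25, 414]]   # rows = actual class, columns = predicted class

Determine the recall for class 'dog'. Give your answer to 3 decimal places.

Take TP from the diagonal, FP from the rest of the 'dog' prediction marginal, FN from the rest of the 'dog' actual marginal.
recall = TP/(TP+FN).
dog: TP=402, FN=35+46+35=116 → 402/518 = 0.7761

0.776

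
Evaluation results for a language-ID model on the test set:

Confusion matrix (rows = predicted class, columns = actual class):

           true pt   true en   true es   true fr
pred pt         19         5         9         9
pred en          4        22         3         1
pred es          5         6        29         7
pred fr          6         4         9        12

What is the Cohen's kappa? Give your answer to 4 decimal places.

0.3897

Observed agreement pₒ = trace/N = 82/150 = 0.54667
Expected agreement pₑ = Σ (rowᵢ·colᵢ)/N² = (34·42 + 37·30 + 50·47 + 29·31)/150² = 0.25720
κ = (pₒ − pₑ)/(1 − pₑ) = (0.54667 − 0.25720)/(1 − 0.25720) = 0.3897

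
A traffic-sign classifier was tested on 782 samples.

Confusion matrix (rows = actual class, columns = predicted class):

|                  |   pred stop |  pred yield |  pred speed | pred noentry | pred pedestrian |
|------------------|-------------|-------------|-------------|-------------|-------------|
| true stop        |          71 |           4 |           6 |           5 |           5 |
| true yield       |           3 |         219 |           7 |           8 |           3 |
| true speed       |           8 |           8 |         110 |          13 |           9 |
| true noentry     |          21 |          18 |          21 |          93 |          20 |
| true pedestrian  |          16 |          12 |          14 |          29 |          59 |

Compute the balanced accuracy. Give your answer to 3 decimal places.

0.685

Balanced accuracy = mean of per-class recall.
  stop: recall = 71/91 = 0.7802
  yield: recall = 219/240 = 0.9125
  speed: recall = 110/148 = 0.7432
  noentry: recall = 93/173 = 0.5376
  pedestrian: recall = 59/130 = 0.4538
Mean = (0.7802 + 0.9125 + 0.7432 + 0.5376 + 0.4538) / 5 = 0.685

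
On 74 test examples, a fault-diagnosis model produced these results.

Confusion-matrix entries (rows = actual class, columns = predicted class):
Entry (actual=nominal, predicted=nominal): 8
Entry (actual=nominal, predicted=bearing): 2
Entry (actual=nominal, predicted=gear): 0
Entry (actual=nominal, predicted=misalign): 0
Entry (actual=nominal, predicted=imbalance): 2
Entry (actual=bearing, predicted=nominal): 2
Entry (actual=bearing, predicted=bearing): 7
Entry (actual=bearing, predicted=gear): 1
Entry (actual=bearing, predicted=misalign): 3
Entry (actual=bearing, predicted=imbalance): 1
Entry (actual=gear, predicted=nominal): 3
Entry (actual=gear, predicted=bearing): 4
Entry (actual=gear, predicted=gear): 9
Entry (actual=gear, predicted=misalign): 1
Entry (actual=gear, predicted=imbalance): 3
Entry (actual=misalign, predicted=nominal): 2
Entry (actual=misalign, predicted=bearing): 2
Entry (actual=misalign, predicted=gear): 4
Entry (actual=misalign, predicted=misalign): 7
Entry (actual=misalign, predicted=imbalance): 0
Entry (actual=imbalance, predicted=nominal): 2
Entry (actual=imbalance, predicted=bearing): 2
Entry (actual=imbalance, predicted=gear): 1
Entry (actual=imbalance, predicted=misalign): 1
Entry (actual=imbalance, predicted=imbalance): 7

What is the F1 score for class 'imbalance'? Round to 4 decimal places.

0.5385

One-vs-rest for 'imbalance': TP = diagonal; FP = other classes predicted 'imbalance'; FN = 'imbalance' predicted as other.
F1 score = 2·TP/(2·TP+FP+FN).
imbalance: TP=7, FP=2+1+3+0=6, FN=2+2+1+1=6 → 14/26 = 0.53846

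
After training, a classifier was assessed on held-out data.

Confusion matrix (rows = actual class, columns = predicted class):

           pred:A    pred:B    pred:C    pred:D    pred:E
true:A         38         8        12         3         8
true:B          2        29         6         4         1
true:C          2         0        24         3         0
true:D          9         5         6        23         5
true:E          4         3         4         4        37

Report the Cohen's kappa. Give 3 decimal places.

0.535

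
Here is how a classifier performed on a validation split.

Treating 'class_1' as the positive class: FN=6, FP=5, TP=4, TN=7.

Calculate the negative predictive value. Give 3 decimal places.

0.538

NPV = TN/(TN+FN) = 7/(7+6) = 0.538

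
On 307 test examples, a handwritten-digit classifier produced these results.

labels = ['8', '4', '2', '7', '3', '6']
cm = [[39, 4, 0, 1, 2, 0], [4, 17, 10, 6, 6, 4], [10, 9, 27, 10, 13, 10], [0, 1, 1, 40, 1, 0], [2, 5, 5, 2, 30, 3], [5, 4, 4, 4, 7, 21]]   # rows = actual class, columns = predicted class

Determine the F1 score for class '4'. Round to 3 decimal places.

0.391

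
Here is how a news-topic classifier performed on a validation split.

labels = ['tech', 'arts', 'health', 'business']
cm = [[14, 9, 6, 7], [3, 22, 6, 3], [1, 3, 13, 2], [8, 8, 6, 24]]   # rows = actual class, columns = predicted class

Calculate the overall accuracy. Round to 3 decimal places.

0.541

Accuracy = trace / total = (14+22+13+24=73) / 135 = 73/135 = 0.541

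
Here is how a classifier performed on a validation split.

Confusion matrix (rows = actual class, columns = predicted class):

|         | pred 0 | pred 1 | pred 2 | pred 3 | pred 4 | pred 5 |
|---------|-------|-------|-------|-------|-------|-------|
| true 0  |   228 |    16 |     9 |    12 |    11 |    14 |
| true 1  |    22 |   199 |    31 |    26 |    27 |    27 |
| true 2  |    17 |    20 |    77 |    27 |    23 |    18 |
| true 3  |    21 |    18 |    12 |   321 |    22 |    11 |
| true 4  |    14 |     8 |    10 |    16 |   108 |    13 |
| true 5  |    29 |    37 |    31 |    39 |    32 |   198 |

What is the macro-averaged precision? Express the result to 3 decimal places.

0.621

Per-class precision (TP/(TP+FP)):
  0: TP=228, FP=22+17+21+14+29=103 → 228/331 = 0.6888
  1: TP=199, FP=16+20+18+8+37=99 → 199/298 = 0.6678
  2: TP=77, FP=9+31+12+10+31=93 → 77/170 = 0.4529
  3: TP=321, FP=12+26+27+16+39=120 → 321/441 = 0.7279
  4: TP=108, FP=11+27+23+22+32=115 → 108/223 = 0.4843
  5: TP=198, FP=14+27+18+11+13=83 → 198/281 = 0.7046
Macro-precision = mean = (0.6888 + 0.6678 + 0.4529 + 0.7279 + 0.4843 + 0.7046) / 6 = 0.621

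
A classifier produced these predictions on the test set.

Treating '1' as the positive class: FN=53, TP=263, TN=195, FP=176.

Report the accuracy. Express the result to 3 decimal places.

0.667

Accuracy = (TP+TN)/N = (263+195)/687 = 0.667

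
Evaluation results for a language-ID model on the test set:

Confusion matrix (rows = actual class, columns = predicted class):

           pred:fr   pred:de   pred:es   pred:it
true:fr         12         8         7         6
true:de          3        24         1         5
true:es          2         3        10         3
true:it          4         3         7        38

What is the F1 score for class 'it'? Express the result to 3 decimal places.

F1 score = 2·TP/(2·TP+FP+FN).
it: TP=38, FP=6+5+3=14, FN=4+3+7=14 → 76/104 = 0.7308

0.731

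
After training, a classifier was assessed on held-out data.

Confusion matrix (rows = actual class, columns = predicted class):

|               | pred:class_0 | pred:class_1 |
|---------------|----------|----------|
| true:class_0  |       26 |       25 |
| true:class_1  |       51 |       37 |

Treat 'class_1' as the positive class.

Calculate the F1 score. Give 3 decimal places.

Precision = TP/(TP+FP) = 37/62 = 0.5968
Recall = TP/(TP+FN) = 37/88 = 0.4205
F1 = 2·TP/(2·TP+FP+FN) = 74/150 = 0.493

0.493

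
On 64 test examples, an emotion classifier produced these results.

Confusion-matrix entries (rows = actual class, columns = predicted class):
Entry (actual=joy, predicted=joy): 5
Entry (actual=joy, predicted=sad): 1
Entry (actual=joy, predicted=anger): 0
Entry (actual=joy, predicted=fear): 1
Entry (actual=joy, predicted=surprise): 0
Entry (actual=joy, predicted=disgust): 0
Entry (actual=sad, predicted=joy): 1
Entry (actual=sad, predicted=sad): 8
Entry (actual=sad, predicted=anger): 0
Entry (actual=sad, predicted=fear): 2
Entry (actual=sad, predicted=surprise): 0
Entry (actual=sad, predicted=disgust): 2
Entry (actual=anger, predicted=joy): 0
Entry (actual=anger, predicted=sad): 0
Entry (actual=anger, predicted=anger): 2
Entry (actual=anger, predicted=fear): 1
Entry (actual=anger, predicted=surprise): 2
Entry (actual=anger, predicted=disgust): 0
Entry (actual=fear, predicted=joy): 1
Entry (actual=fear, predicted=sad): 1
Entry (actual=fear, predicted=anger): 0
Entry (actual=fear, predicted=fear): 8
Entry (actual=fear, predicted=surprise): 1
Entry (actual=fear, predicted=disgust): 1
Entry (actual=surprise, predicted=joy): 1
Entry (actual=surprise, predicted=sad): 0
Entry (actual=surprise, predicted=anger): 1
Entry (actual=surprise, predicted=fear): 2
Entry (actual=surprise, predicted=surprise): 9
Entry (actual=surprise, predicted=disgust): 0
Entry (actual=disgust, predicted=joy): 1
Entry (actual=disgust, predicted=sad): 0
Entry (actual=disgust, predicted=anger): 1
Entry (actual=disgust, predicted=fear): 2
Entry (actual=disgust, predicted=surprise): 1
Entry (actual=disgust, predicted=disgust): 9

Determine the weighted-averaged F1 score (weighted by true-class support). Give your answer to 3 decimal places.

0.644

Per-class F1 score (2·TP/(2·TP+FP+FN)):
  joy: TP=5, FP=1+0+1+1+1=4, FN=1+0+1+0+0=2 → 10/16 = 0.6250
  sad: TP=8, FP=1+0+1+0+0=2, FN=1+0+2+0+2=5 → 16/23 = 0.6957
  anger: TP=2, FP=0+0+0+1+1=2, FN=0+0+1+2+0=3 → 4/9 = 0.4444
  fear: TP=8, FP=1+2+1+2+2=8, FN=1+1+0+1+1=4 → 16/28 = 0.5714
  surprise: TP=9, FP=0+0+2+1+1=4, FN=1+0+1+2+0=4 → 18/26 = 0.6923
  disgust: TP=9, FP=0+2+0+1+0=3, FN=1+0+1+2+1=5 → 18/26 = 0.6923
Weighted-F1 score = Σ (supportᵢ/N)·F1 scoreᵢ with N=64: (7/64)·0.6250 + (13/64)·0.6957 + (5/64)·0.4444 + (12/64)·0.5714 + (13/64)·0.6923 + (14/64)·0.6923 = 0.644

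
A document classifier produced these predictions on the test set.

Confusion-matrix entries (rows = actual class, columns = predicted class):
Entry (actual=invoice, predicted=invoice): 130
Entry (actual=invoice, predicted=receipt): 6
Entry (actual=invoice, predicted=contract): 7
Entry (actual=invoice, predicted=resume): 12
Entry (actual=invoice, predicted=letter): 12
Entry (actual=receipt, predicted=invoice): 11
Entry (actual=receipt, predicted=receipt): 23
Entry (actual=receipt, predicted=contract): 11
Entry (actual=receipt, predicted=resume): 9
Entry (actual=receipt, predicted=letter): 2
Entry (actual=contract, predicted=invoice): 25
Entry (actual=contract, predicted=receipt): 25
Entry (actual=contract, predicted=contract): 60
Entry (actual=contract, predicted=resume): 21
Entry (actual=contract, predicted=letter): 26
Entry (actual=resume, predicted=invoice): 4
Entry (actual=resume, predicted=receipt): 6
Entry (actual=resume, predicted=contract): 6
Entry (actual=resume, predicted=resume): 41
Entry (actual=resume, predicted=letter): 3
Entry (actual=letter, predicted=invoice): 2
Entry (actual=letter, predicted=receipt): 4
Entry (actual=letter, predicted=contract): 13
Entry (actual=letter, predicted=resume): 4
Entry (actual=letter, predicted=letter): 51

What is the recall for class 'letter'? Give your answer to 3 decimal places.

One-vs-rest for 'letter': TP = diagonal; FP = other classes predicted 'letter'; FN = 'letter' predicted as other.
recall = TP/(TP+FN).
letter: TP=51, FN=2+4+13+4=23 → 51/74 = 0.6892

0.689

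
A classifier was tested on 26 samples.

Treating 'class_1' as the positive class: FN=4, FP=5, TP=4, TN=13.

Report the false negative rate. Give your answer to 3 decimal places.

0.500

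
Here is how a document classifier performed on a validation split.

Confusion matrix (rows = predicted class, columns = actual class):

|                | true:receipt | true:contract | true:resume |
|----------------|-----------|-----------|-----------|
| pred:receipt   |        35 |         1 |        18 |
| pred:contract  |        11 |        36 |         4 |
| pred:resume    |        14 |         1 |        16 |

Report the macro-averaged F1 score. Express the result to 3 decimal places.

0.629

Per-class F1 score (2·TP/(2·TP+FP+FN)):
  receipt: TP=35, FP=1+18=19, FN=11+14=25 → 70/114 = 0.6140
  contract: TP=36, FP=11+4=15, FN=1+1=2 → 72/89 = 0.8090
  resume: TP=16, FP=14+1=15, FN=18+4=22 → 32/69 = 0.4638
Macro-F1 score = mean = (0.6140 + 0.8090 + 0.4638) / 3 = 0.629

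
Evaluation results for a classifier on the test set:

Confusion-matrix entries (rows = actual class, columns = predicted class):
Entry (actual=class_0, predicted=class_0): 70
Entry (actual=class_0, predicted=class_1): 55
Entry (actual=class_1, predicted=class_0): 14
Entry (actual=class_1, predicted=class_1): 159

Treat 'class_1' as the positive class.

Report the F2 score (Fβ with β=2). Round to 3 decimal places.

0.877

Fβ = (1+β²)·TP / ((1+β²)·TP + β²·FN + FP), with β²=4
= 5·159 / (5·159 + 4·14 + 55) = 0.877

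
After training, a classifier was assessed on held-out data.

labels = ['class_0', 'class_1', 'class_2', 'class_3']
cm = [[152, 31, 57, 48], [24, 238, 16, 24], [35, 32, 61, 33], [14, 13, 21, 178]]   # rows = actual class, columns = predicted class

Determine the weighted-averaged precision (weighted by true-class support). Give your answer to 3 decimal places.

Per-class precision (TP/(TP+FP)):
  class_0: TP=152, FP=24+35+14=73 → 152/225 = 0.6756
  class_1: TP=238, FP=31+32+13=76 → 238/314 = 0.7580
  class_2: TP=61, FP=57+16+21=94 → 61/155 = 0.3935
  class_3: TP=178, FP=48+24+33=105 → 178/283 = 0.6290
Weighted-precision = Σ (supportᵢ/N)·precisionᵢ with N=977: (288/977)·0.6756 + (302/977)·0.7580 + (161/977)·0.3935 + (226/977)·0.6290 = 0.644

0.644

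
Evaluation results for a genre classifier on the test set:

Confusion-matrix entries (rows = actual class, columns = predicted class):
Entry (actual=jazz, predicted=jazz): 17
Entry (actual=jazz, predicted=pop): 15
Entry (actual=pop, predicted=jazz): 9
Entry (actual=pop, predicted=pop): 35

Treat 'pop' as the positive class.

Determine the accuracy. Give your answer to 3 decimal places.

0.684

Accuracy = (TP+TN)/N = (35+17)/76 = 0.684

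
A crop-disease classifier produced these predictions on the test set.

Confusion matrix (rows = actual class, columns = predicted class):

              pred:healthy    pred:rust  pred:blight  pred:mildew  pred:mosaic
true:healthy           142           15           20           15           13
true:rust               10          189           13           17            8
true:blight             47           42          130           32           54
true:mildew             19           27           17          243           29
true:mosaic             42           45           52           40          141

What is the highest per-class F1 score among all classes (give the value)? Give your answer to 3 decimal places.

0.713

Per-class F1 score (2·TP/(2·TP+FP+FN)):
  healthy: TP=142, FP=10+47+19+42=118, FN=15+20+15+13=63 → 284/465 = 0.6108
  rust: TP=189, FP=15+42+27+45=129, FN=10+13+17+8=48 → 378/555 = 0.6811
  blight: TP=130, FP=20+13+17+52=102, FN=47+42+32+54=175 → 260/537 = 0.4842
  mildew: TP=243, FP=15+17+32+40=104, FN=19+27+17+29=92 → 486/682 = 0.7126
  mosaic: TP=141, FP=13+8+54+29=104, FN=42+45+52+40=179 → 282/565 = 0.4991
Highest is class 'mildew' with F1 score = 0.713.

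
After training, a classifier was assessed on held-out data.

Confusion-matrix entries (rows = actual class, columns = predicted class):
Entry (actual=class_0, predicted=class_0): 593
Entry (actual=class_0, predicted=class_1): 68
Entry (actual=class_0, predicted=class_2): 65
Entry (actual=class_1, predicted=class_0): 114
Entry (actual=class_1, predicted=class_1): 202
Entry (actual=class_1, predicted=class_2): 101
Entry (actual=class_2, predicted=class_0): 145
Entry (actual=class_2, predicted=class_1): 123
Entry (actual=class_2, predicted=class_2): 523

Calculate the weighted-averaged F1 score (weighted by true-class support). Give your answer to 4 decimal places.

Per-class F1 score (2·TP/(2·TP+FP+FN)):
  class_0: TP=593, FP=114+145=259, FN=68+65=133 → 1186/1578 = 0.75158
  class_1: TP=202, FP=68+123=191, FN=114+101=215 → 404/810 = 0.49877
  class_2: TP=523, FP=65+101=166, FN=145+123=268 → 1046/1480 = 0.70676
Weighted-F1 score = Σ (supportᵢ/N)·F1 scoreᵢ with N=1934: (726/1934)·0.75158 + (417/1934)·0.49877 + (791/1934)·0.70676 = 0.6787

0.6787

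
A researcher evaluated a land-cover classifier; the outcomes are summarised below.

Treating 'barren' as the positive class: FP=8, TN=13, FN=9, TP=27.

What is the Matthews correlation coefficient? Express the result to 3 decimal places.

0.366

MCC = (TP·TN − FP·FN) / √((TP+FP)(TP+FN)(TN+FP)(TN+FN))
Numerator = 27·13 − 8·9 = 279
Denominator = √(35·36·21·22) = √582120 = 762.9679
MCC = 279 / 762.9679 = 0.366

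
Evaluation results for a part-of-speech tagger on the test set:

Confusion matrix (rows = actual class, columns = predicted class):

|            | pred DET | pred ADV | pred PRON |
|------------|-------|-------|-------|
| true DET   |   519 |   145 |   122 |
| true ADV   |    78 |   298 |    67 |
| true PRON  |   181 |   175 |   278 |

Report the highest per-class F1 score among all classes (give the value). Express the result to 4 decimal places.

0.6637

Per-class F1 score (2·TP/(2·TP+FP+FN)):
  DET: TP=519, FP=78+181=259, FN=145+122=267 → 1038/1564 = 0.66368
  ADV: TP=298, FP=145+175=320, FN=78+67=145 → 596/1061 = 0.56173
  PRON: TP=278, FP=122+67=189, FN=181+175=356 → 556/1101 = 0.50500
Highest is class 'DET' with F1 score = 0.6637.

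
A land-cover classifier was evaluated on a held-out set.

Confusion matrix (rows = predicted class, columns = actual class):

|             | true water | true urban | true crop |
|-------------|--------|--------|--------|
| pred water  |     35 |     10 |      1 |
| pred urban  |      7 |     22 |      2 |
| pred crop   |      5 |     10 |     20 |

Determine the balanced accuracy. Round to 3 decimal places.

0.713

Balanced accuracy = mean of per-class recall.
  water: recall = 35/47 = 0.7447
  urban: recall = 22/42 = 0.5238
  crop: recall = 20/23 = 0.8696
Mean = (0.7447 + 0.5238 + 0.8696) / 3 = 0.713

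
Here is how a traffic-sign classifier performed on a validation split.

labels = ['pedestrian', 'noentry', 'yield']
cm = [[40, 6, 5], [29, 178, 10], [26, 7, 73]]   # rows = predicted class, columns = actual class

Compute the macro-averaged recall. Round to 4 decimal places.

0.7275

Per-class recall (TP/(TP+FN)):
  pedestrian: TP=40, FN=29+26=55 → 40/95 = 0.42105
  noentry: TP=178, FN=6+7=13 → 178/191 = 0.93194
  yield: TP=73, FN=5+10=15 → 73/88 = 0.82955
Macro-recall = mean = (0.42105 + 0.93194 + 0.82955) / 3 = 0.7275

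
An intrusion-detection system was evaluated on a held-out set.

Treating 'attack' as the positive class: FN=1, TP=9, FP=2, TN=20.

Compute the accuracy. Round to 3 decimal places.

Accuracy = (TP+TN)/N = (9+20)/32 = 0.906

0.906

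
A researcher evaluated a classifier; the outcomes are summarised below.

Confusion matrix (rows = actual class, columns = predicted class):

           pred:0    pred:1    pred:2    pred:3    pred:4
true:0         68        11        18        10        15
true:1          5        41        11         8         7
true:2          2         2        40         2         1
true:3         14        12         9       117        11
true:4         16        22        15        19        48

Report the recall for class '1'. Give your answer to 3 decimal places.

0.569

Take TP from the diagonal, FP from the rest of the '1' prediction marginal, FN from the rest of the '1' actual marginal.
recall = TP/(TP+FN).
1: TP=41, FN=5+11+8+7=31 → 41/72 = 0.5694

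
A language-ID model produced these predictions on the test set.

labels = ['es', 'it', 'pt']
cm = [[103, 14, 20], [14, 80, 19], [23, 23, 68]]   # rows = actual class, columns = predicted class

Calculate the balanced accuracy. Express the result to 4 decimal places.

0.6854

Balanced accuracy = mean of per-class recall.
  es: recall = 103/137 = 0.75182
  it: recall = 80/113 = 0.70796
  pt: recall = 68/114 = 0.59649
Mean = (0.75182 + 0.70796 + 0.59649) / 3 = 0.6854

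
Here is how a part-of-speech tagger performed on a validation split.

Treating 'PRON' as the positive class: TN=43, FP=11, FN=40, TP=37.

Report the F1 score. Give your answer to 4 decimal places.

0.5920

Precision = TP/(TP+FP) = 37/48 = 0.7708
Recall = TP/(TP+FN) = 37/77 = 0.4805
F1 = 2·TP/(2·TP+FP+FN) = 74/125 = 0.5920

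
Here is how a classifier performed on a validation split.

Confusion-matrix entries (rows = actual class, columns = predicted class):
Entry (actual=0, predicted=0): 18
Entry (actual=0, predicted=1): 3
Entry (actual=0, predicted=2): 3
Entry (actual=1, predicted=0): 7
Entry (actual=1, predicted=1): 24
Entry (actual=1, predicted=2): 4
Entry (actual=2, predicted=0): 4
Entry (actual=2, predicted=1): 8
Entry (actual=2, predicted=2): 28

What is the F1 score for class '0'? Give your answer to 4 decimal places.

0.6792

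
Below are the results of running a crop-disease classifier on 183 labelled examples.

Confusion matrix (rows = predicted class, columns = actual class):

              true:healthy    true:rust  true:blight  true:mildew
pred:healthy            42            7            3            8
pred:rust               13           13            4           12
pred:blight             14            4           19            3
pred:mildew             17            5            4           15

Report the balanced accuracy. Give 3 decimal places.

Balanced accuracy = mean of per-class recall.
  healthy: recall = 42/86 = 0.4884
  rust: recall = 13/29 = 0.4483
  blight: recall = 19/30 = 0.6333
  mildew: recall = 15/38 = 0.3947
Mean = (0.4884 + 0.4483 + 0.6333 + 0.3947) / 4 = 0.491

0.491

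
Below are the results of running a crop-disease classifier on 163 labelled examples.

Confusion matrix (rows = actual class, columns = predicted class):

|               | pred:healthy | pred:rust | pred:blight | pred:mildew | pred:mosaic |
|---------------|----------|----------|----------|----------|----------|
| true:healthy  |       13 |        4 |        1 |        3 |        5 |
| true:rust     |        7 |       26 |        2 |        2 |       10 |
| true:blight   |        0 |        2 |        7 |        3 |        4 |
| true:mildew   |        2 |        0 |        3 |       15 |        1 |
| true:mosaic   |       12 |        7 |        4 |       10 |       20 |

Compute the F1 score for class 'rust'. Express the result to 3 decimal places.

0.605

Take TP from the diagonal, FP from the rest of the 'rust' prediction marginal, FN from the rest of the 'rust' actual marginal.
F1 score = 2·TP/(2·TP+FP+FN).
rust: TP=26, FP=4+2+0+7=13, FN=7+2+2+10=21 → 52/86 = 0.6047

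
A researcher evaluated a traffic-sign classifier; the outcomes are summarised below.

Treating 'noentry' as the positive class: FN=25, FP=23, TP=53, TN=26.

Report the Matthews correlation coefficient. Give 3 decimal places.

MCC = (TP·TN − FP·FN) / √((TP+FP)(TP+FN)(TN+FP)(TN+FN))
Numerator = 53·26 − 23·25 = 803
Denominator = √(76·78·49·51) = √14814072 = 3848.9053
MCC = 803 / 3848.9053 = 0.209

0.209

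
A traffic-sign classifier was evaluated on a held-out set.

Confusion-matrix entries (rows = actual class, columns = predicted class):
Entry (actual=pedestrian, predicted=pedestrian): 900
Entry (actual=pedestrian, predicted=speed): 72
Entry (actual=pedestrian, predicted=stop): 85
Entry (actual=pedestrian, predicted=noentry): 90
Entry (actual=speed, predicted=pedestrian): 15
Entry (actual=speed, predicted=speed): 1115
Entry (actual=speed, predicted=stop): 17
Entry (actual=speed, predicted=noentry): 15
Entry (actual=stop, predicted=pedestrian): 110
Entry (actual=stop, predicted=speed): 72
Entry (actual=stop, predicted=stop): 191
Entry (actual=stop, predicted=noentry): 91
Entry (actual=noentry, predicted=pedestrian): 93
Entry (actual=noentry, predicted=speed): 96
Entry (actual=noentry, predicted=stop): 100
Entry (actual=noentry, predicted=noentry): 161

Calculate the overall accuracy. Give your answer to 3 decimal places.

Accuracy = trace / total = (900+1115+191+161=2367) / 3223 = 2367/3223 = 0.734

0.734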